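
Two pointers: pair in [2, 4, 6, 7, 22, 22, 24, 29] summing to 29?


lo=0(2)+hi=7(29)=31
lo=0(2)+hi=6(24)=26
lo=1(4)+hi=6(24)=28
lo=2(6)+hi=6(24)=30
lo=2(6)+hi=5(22)=28
lo=3(7)+hi=5(22)=29

Yes: 7+22=29


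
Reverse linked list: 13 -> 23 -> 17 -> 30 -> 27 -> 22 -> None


Step 1: curr=13, set curr.next=prev(None) | reversed so far: 13
Step 2: curr=23, set curr.next=prev(13) | reversed so far: 23 -> 13
Step 3: curr=17, set curr.next=prev(23) | reversed so far: 17 -> 23 -> 13
Step 4: curr=30, set curr.next=prev(17) | reversed so far: 30 -> 17 -> 23 -> 13
Step 5: curr=27, set curr.next=prev(30) | reversed so far: 27 -> 30 -> 17 -> 23 -> 13
Step 6: curr=22, set curr.next=prev(27) | reversed so far: 22 -> 27 -> 30 -> 17 -> 23 -> 13

22 -> 27 -> 30 -> 17 -> 23 -> 13 -> None


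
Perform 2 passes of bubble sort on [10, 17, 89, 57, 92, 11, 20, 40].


Initial: [10, 17, 89, 57, 92, 11, 20, 40]
Pass 1: [10, 17, 57, 89, 11, 20, 40, 92] (4 swaps)
Pass 2: [10, 17, 57, 11, 20, 40, 89, 92] (3 swaps)

After 2 passes: [10, 17, 57, 11, 20, 40, 89, 92]


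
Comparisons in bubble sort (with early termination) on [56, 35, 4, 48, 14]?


Algorithm: bubble sort (with early termination)
Input: [56, 35, 4, 48, 14]
Sorted: [4, 14, 35, 48, 56]

10


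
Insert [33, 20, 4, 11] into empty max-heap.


Insert 33: [33]
Insert 20: [33, 20]
Insert 4: [33, 20, 4]
Insert 11: [33, 20, 4, 11]

Final heap: [33, 20, 4, 11]


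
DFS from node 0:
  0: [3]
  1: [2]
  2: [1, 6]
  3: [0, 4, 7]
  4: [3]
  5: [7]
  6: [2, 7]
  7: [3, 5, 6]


Visit 0, push [3]
Visit 3, push [7, 4]
Visit 4, push []
Visit 7, push [6, 5]
Visit 5, push []
Visit 6, push [2]
Visit 2, push [1]
Visit 1, push []

DFS order: [0, 3, 4, 7, 5, 6, 2, 1]


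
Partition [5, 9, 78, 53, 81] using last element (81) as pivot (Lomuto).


Pivot: 81
  5 <= 81: advance i (no swap)
  9 <= 81: advance i (no swap)
  78 <= 81: advance i (no swap)
  53 <= 81: advance i (no swap)
Place pivot at 4: [5, 9, 78, 53, 81]

Partitioned: [5, 9, 78, 53, 81]


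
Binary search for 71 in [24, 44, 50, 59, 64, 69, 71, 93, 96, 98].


Step 1: lo=0, hi=9, mid=4, val=64
Step 2: lo=5, hi=9, mid=7, val=93
Step 3: lo=5, hi=6, mid=5, val=69
Step 4: lo=6, hi=6, mid=6, val=71

Found at index 6


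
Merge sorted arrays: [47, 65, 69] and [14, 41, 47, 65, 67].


Take 14 from B
Take 41 from B
Take 47 from A
Take 47 from B
Take 65 from A
Take 65 from B
Take 67 from B

Merged: [14, 41, 47, 47, 65, 65, 67, 69]


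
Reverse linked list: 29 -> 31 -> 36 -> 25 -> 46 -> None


Step 1: curr=29, set curr.next=prev(None) | reversed so far: 29
Step 2: curr=31, set curr.next=prev(29) | reversed so far: 31 -> 29
Step 3: curr=36, set curr.next=prev(31) | reversed so far: 36 -> 31 -> 29
Step 4: curr=25, set curr.next=prev(36) | reversed so far: 25 -> 36 -> 31 -> 29
Step 5: curr=46, set curr.next=prev(25) | reversed so far: 46 -> 25 -> 36 -> 31 -> 29

46 -> 25 -> 36 -> 31 -> 29 -> None


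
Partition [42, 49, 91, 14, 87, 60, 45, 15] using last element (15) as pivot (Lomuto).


Pivot: 15
  14 <= 15: swap -> [14, 49, 91, 42, 87, 60, 45, 15]
Place pivot at 1: [14, 15, 91, 42, 87, 60, 45, 49]

Partitioned: [14, 15, 91, 42, 87, 60, 45, 49]


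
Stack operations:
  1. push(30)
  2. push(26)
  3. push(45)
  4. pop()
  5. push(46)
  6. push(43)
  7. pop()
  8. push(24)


push(30) -> [30]
push(26) -> [30, 26]
push(45) -> [30, 26, 45]
pop()->45, [30, 26]
push(46) -> [30, 26, 46]
push(43) -> [30, 26, 46, 43]
pop()->43, [30, 26, 46]
push(24) -> [30, 26, 46, 24]

Final stack: [30, 26, 46, 24]


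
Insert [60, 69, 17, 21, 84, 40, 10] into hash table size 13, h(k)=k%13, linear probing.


Insert 60: h=8 -> slot 8
Insert 69: h=4 -> slot 4
Insert 17: h=4, 1 probes -> slot 5
Insert 21: h=8, 1 probes -> slot 9
Insert 84: h=6 -> slot 6
Insert 40: h=1 -> slot 1
Insert 10: h=10 -> slot 10

Table: [None, 40, None, None, 69, 17, 84, None, 60, 21, 10, None, None]


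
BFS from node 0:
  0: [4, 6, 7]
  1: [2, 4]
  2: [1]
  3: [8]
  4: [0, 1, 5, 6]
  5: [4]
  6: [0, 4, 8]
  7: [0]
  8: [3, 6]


Visit 0, enqueue [4, 6, 7]
Visit 4, enqueue [1, 5]
Visit 6, enqueue [8]
Visit 7, enqueue []
Visit 1, enqueue [2]
Visit 5, enqueue []
Visit 8, enqueue [3]
Visit 2, enqueue []
Visit 3, enqueue []

BFS order: [0, 4, 6, 7, 1, 5, 8, 2, 3]


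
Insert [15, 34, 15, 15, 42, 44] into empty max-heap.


Insert 15: [15]
Insert 34: [34, 15]
Insert 15: [34, 15, 15]
Insert 15: [34, 15, 15, 15]
Insert 42: [42, 34, 15, 15, 15]
Insert 44: [44, 34, 42, 15, 15, 15]

Final heap: [44, 34, 42, 15, 15, 15]


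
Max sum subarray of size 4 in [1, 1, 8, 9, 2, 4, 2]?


[0:4]: 19
[1:5]: 20
[2:6]: 23
[3:7]: 17

Max: 23 at [2:6]


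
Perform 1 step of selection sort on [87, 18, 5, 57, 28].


Initial: [87, 18, 5, 57, 28]
Step 1: min=5 at 2
  Swap: [5, 18, 87, 57, 28]

After 1 step: [5, 18, 87, 57, 28]


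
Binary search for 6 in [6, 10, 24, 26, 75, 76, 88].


Step 1: lo=0, hi=6, mid=3, val=26
Step 2: lo=0, hi=2, mid=1, val=10
Step 3: lo=0, hi=0, mid=0, val=6

Found at index 0


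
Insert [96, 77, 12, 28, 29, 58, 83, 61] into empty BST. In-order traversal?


Insert 96: root
Insert 77: L from 96
Insert 12: L from 96 -> L from 77
Insert 28: L from 96 -> L from 77 -> R from 12
Insert 29: L from 96 -> L from 77 -> R from 12 -> R from 28
Insert 58: L from 96 -> L from 77 -> R from 12 -> R from 28 -> R from 29
Insert 83: L from 96 -> R from 77
Insert 61: L from 96 -> L from 77 -> R from 12 -> R from 28 -> R from 29 -> R from 58

In-order: [12, 28, 29, 58, 61, 77, 83, 96]


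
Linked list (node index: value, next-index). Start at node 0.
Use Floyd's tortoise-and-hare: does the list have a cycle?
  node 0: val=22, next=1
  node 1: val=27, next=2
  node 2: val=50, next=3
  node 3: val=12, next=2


Floyd's tortoise (slow, +1) and hare (fast, +2):
  init: slow=0, fast=0
  step 1: slow=1, fast=2
  step 2: slow=2, fast=2
  slow == fast at node 2: cycle detected

Cycle: yes


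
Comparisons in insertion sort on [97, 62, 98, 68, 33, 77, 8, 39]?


Algorithm: insertion sort
Input: [97, 62, 98, 68, 33, 77, 8, 39]
Sorted: [8, 33, 39, 62, 68, 77, 97, 98]

24


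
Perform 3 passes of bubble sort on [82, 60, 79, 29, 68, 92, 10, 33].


Initial: [82, 60, 79, 29, 68, 92, 10, 33]
Pass 1: [60, 79, 29, 68, 82, 10, 33, 92] (6 swaps)
Pass 2: [60, 29, 68, 79, 10, 33, 82, 92] (4 swaps)
Pass 3: [29, 60, 68, 10, 33, 79, 82, 92] (3 swaps)

After 3 passes: [29, 60, 68, 10, 33, 79, 82, 92]


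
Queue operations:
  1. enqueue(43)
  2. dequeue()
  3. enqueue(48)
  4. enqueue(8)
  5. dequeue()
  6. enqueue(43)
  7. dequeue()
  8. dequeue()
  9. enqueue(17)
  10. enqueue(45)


enqueue(43) -> [43]
dequeue()->43, []
enqueue(48) -> [48]
enqueue(8) -> [48, 8]
dequeue()->48, [8]
enqueue(43) -> [8, 43]
dequeue()->8, [43]
dequeue()->43, []
enqueue(17) -> [17]
enqueue(45) -> [17, 45]

Final queue: [17, 45]


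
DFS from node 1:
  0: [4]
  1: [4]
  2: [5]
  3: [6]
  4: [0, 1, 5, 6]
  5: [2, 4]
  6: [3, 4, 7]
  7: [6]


Visit 1, push [4]
Visit 4, push [6, 5, 0]
Visit 0, push []
Visit 5, push [2]
Visit 2, push []
Visit 6, push [7, 3]
Visit 3, push []
Visit 7, push []

DFS order: [1, 4, 0, 5, 2, 6, 3, 7]


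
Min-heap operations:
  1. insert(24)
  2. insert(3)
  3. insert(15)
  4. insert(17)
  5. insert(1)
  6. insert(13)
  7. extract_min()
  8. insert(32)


insert(24) -> [24]
insert(3) -> [3, 24]
insert(15) -> [3, 24, 15]
insert(17) -> [3, 17, 15, 24]
insert(1) -> [1, 3, 15, 24, 17]
insert(13) -> [1, 3, 13, 24, 17, 15]
extract_min()->1, [3, 15, 13, 24, 17]
insert(32) -> [3, 15, 13, 24, 17, 32]

Final heap: [3, 15, 13, 24, 17, 32]


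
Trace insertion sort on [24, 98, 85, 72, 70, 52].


Initial: [24, 98, 85, 72, 70, 52]
Insert 98: [24, 98, 85, 72, 70, 52]
Insert 85: [24, 85, 98, 72, 70, 52]
Insert 72: [24, 72, 85, 98, 70, 52]
Insert 70: [24, 70, 72, 85, 98, 52]
Insert 52: [24, 52, 70, 72, 85, 98]

Sorted: [24, 52, 70, 72, 85, 98]


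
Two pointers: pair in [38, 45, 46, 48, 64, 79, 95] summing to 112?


lo=0(38)+hi=6(95)=133
lo=0(38)+hi=5(79)=117
lo=0(38)+hi=4(64)=102
lo=1(45)+hi=4(64)=109
lo=2(46)+hi=4(64)=110
lo=3(48)+hi=4(64)=112

Yes: 48+64=112


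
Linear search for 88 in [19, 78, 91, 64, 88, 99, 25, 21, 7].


i=0: 19!=88
i=1: 78!=88
i=2: 91!=88
i=3: 64!=88
i=4: 88==88 found!

Found at 4, 5 comps


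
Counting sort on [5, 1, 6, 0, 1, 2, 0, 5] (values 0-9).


Input: [5, 1, 6, 0, 1, 2, 0, 5]
Counts: [2, 2, 1, 0, 0, 2, 1, 0, 0, 0]

Sorted: [0, 0, 1, 1, 2, 5, 5, 6]


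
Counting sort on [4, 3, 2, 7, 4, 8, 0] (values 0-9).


Input: [4, 3, 2, 7, 4, 8, 0]
Counts: [1, 0, 1, 1, 2, 0, 0, 1, 1, 0]

Sorted: [0, 2, 3, 4, 4, 7, 8]


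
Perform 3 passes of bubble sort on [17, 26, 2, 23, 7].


Initial: [17, 26, 2, 23, 7]
Pass 1: [17, 2, 23, 7, 26] (3 swaps)
Pass 2: [2, 17, 7, 23, 26] (2 swaps)
Pass 3: [2, 7, 17, 23, 26] (1 swaps)

After 3 passes: [2, 7, 17, 23, 26]


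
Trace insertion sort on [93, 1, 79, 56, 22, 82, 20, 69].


Initial: [93, 1, 79, 56, 22, 82, 20, 69]
Insert 1: [1, 93, 79, 56, 22, 82, 20, 69]
Insert 79: [1, 79, 93, 56, 22, 82, 20, 69]
Insert 56: [1, 56, 79, 93, 22, 82, 20, 69]
Insert 22: [1, 22, 56, 79, 93, 82, 20, 69]
Insert 82: [1, 22, 56, 79, 82, 93, 20, 69]
Insert 20: [1, 20, 22, 56, 79, 82, 93, 69]
Insert 69: [1, 20, 22, 56, 69, 79, 82, 93]

Sorted: [1, 20, 22, 56, 69, 79, 82, 93]


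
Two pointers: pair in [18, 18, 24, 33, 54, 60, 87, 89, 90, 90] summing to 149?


lo=0(18)+hi=9(90)=108
lo=1(18)+hi=9(90)=108
lo=2(24)+hi=9(90)=114
lo=3(33)+hi=9(90)=123
lo=4(54)+hi=9(90)=144
lo=5(60)+hi=9(90)=150
lo=5(60)+hi=8(90)=150
lo=5(60)+hi=7(89)=149

Yes: 60+89=149


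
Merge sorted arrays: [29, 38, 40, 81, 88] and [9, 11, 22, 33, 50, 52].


Take 9 from B
Take 11 from B
Take 22 from B
Take 29 from A
Take 33 from B
Take 38 from A
Take 40 from A
Take 50 from B
Take 52 from B

Merged: [9, 11, 22, 29, 33, 38, 40, 50, 52, 81, 88]


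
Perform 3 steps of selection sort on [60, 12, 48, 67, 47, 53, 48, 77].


Initial: [60, 12, 48, 67, 47, 53, 48, 77]
Step 1: min=12 at 1
  Swap: [12, 60, 48, 67, 47, 53, 48, 77]
Step 2: min=47 at 4
  Swap: [12, 47, 48, 67, 60, 53, 48, 77]
Step 3: min=48 at 2
  Swap: [12, 47, 48, 67, 60, 53, 48, 77]

After 3 steps: [12, 47, 48, 67, 60, 53, 48, 77]


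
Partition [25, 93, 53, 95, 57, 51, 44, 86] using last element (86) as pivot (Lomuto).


Pivot: 86
  25 <= 86: advance i (no swap)
  53 <= 86: swap -> [25, 53, 93, 95, 57, 51, 44, 86]
  57 <= 86: swap -> [25, 53, 57, 95, 93, 51, 44, 86]
  51 <= 86: swap -> [25, 53, 57, 51, 93, 95, 44, 86]
  44 <= 86: swap -> [25, 53, 57, 51, 44, 95, 93, 86]
Place pivot at 5: [25, 53, 57, 51, 44, 86, 93, 95]

Partitioned: [25, 53, 57, 51, 44, 86, 93, 95]


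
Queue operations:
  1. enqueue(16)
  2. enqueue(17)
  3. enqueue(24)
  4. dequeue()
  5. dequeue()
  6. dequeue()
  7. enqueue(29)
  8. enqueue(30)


enqueue(16) -> [16]
enqueue(17) -> [16, 17]
enqueue(24) -> [16, 17, 24]
dequeue()->16, [17, 24]
dequeue()->17, [24]
dequeue()->24, []
enqueue(29) -> [29]
enqueue(30) -> [29, 30]

Final queue: [29, 30]


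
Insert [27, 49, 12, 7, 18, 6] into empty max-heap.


Insert 27: [27]
Insert 49: [49, 27]
Insert 12: [49, 27, 12]
Insert 7: [49, 27, 12, 7]
Insert 18: [49, 27, 12, 7, 18]
Insert 6: [49, 27, 12, 7, 18, 6]

Final heap: [49, 27, 12, 7, 18, 6]


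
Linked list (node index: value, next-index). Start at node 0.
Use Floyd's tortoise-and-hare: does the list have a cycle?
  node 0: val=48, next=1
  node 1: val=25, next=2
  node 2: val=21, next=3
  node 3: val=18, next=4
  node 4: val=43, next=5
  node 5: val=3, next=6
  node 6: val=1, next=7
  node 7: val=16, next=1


Floyd's tortoise (slow, +1) and hare (fast, +2):
  init: slow=0, fast=0
  step 1: slow=1, fast=2
  step 2: slow=2, fast=4
  step 3: slow=3, fast=6
  step 4: slow=4, fast=1
  step 5: slow=5, fast=3
  step 6: slow=6, fast=5
  step 7: slow=7, fast=7
  slow == fast at node 7: cycle detected

Cycle: yes


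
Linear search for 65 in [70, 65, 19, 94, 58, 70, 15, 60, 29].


i=0: 70!=65
i=1: 65==65 found!

Found at 1, 2 comps


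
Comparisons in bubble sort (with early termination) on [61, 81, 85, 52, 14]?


Algorithm: bubble sort (with early termination)
Input: [61, 81, 85, 52, 14]
Sorted: [14, 52, 61, 81, 85]

10


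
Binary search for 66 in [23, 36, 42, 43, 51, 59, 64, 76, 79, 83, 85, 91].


Step 1: lo=0, hi=11, mid=5, val=59
Step 2: lo=6, hi=11, mid=8, val=79
Step 3: lo=6, hi=7, mid=6, val=64
Step 4: lo=7, hi=7, mid=7, val=76

Not found


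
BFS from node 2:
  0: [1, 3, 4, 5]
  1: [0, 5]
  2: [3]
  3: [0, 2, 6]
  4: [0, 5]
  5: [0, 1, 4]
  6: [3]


Visit 2, enqueue [3]
Visit 3, enqueue [0, 6]
Visit 0, enqueue [1, 4, 5]
Visit 6, enqueue []
Visit 1, enqueue []
Visit 4, enqueue []
Visit 5, enqueue []

BFS order: [2, 3, 0, 6, 1, 4, 5]


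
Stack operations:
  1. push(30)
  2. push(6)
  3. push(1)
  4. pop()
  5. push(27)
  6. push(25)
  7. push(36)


push(30) -> [30]
push(6) -> [30, 6]
push(1) -> [30, 6, 1]
pop()->1, [30, 6]
push(27) -> [30, 6, 27]
push(25) -> [30, 6, 27, 25]
push(36) -> [30, 6, 27, 25, 36]

Final stack: [30, 6, 27, 25, 36]


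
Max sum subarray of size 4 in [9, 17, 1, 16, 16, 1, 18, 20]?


[0:4]: 43
[1:5]: 50
[2:6]: 34
[3:7]: 51
[4:8]: 55

Max: 55 at [4:8]


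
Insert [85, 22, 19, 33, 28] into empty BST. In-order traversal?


Insert 85: root
Insert 22: L from 85
Insert 19: L from 85 -> L from 22
Insert 33: L from 85 -> R from 22
Insert 28: L from 85 -> R from 22 -> L from 33

In-order: [19, 22, 28, 33, 85]


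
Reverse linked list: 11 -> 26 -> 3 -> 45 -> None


Step 1: curr=11, set curr.next=prev(None) | reversed so far: 11
Step 2: curr=26, set curr.next=prev(11) | reversed so far: 26 -> 11
Step 3: curr=3, set curr.next=prev(26) | reversed so far: 3 -> 26 -> 11
Step 4: curr=45, set curr.next=prev(3) | reversed so far: 45 -> 3 -> 26 -> 11

45 -> 3 -> 26 -> 11 -> None


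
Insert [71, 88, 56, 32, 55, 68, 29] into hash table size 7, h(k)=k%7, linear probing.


Insert 71: h=1 -> slot 1
Insert 88: h=4 -> slot 4
Insert 56: h=0 -> slot 0
Insert 32: h=4, 1 probes -> slot 5
Insert 55: h=6 -> slot 6
Insert 68: h=5, 4 probes -> slot 2
Insert 29: h=1, 2 probes -> slot 3

Table: [56, 71, 68, 29, 88, 32, 55]


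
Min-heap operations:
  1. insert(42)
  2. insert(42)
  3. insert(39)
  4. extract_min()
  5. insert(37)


insert(42) -> [42]
insert(42) -> [42, 42]
insert(39) -> [39, 42, 42]
extract_min()->39, [42, 42]
insert(37) -> [37, 42, 42]

Final heap: [37, 42, 42]


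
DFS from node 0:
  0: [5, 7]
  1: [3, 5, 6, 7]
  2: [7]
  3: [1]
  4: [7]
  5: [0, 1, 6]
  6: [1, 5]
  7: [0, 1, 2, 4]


Visit 0, push [7, 5]
Visit 5, push [6, 1]
Visit 1, push [7, 6, 3]
Visit 3, push []
Visit 6, push []
Visit 7, push [4, 2]
Visit 2, push []
Visit 4, push []

DFS order: [0, 5, 1, 3, 6, 7, 2, 4]


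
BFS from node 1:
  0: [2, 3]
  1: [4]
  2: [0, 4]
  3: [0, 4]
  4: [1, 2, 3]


Visit 1, enqueue [4]
Visit 4, enqueue [2, 3]
Visit 2, enqueue [0]
Visit 3, enqueue []
Visit 0, enqueue []

BFS order: [1, 4, 2, 3, 0]


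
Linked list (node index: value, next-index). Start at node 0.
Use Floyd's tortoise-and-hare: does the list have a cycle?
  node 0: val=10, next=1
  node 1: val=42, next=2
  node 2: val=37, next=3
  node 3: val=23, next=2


Floyd's tortoise (slow, +1) and hare (fast, +2):
  init: slow=0, fast=0
  step 1: slow=1, fast=2
  step 2: slow=2, fast=2
  slow == fast at node 2: cycle detected

Cycle: yes


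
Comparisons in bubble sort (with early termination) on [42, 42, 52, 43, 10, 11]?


Algorithm: bubble sort (with early termination)
Input: [42, 42, 52, 43, 10, 11]
Sorted: [10, 11, 42, 42, 43, 52]

15


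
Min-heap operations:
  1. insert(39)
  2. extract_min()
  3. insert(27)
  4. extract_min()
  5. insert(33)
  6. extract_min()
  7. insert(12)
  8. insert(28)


insert(39) -> [39]
extract_min()->39, []
insert(27) -> [27]
extract_min()->27, []
insert(33) -> [33]
extract_min()->33, []
insert(12) -> [12]
insert(28) -> [12, 28]

Final heap: [12, 28]


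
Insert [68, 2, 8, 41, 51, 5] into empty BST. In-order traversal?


Insert 68: root
Insert 2: L from 68
Insert 8: L from 68 -> R from 2
Insert 41: L from 68 -> R from 2 -> R from 8
Insert 51: L from 68 -> R from 2 -> R from 8 -> R from 41
Insert 5: L from 68 -> R from 2 -> L from 8

In-order: [2, 5, 8, 41, 51, 68]


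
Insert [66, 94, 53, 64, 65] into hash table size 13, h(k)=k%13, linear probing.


Insert 66: h=1 -> slot 1
Insert 94: h=3 -> slot 3
Insert 53: h=1, 1 probes -> slot 2
Insert 64: h=12 -> slot 12
Insert 65: h=0 -> slot 0

Table: [65, 66, 53, 94, None, None, None, None, None, None, None, None, 64]


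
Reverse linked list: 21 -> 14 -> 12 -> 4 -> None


Step 1: curr=21, set curr.next=prev(None) | reversed so far: 21
Step 2: curr=14, set curr.next=prev(21) | reversed so far: 14 -> 21
Step 3: curr=12, set curr.next=prev(14) | reversed so far: 12 -> 14 -> 21
Step 4: curr=4, set curr.next=prev(12) | reversed so far: 4 -> 12 -> 14 -> 21

4 -> 12 -> 14 -> 21 -> None


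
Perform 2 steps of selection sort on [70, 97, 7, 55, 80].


Initial: [70, 97, 7, 55, 80]
Step 1: min=7 at 2
  Swap: [7, 97, 70, 55, 80]
Step 2: min=55 at 3
  Swap: [7, 55, 70, 97, 80]

After 2 steps: [7, 55, 70, 97, 80]


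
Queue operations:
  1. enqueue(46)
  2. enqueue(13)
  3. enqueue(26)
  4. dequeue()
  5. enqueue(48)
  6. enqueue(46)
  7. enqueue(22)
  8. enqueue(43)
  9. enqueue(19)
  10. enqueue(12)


enqueue(46) -> [46]
enqueue(13) -> [46, 13]
enqueue(26) -> [46, 13, 26]
dequeue()->46, [13, 26]
enqueue(48) -> [13, 26, 48]
enqueue(46) -> [13, 26, 48, 46]
enqueue(22) -> [13, 26, 48, 46, 22]
enqueue(43) -> [13, 26, 48, 46, 22, 43]
enqueue(19) -> [13, 26, 48, 46, 22, 43, 19]
enqueue(12) -> [13, 26, 48, 46, 22, 43, 19, 12]

Final queue: [13, 26, 48, 46, 22, 43, 19, 12]


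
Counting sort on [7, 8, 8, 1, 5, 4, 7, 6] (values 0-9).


Input: [7, 8, 8, 1, 5, 4, 7, 6]
Counts: [0, 1, 0, 0, 1, 1, 1, 2, 2, 0]

Sorted: [1, 4, 5, 6, 7, 7, 8, 8]


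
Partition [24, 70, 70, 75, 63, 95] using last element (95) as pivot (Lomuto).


Pivot: 95
  24 <= 95: advance i (no swap)
  70 <= 95: advance i (no swap)
  70 <= 95: advance i (no swap)
  75 <= 95: advance i (no swap)
  63 <= 95: advance i (no swap)
Place pivot at 5: [24, 70, 70, 75, 63, 95]

Partitioned: [24, 70, 70, 75, 63, 95]


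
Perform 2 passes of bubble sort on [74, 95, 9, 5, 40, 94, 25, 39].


Initial: [74, 95, 9, 5, 40, 94, 25, 39]
Pass 1: [74, 9, 5, 40, 94, 25, 39, 95] (6 swaps)
Pass 2: [9, 5, 40, 74, 25, 39, 94, 95] (5 swaps)

After 2 passes: [9, 5, 40, 74, 25, 39, 94, 95]


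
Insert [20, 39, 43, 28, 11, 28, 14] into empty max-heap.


Insert 20: [20]
Insert 39: [39, 20]
Insert 43: [43, 20, 39]
Insert 28: [43, 28, 39, 20]
Insert 11: [43, 28, 39, 20, 11]
Insert 28: [43, 28, 39, 20, 11, 28]
Insert 14: [43, 28, 39, 20, 11, 28, 14]

Final heap: [43, 28, 39, 20, 11, 28, 14]


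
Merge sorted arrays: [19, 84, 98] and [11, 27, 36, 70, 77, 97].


Take 11 from B
Take 19 from A
Take 27 from B
Take 36 from B
Take 70 from B
Take 77 from B
Take 84 from A
Take 97 from B

Merged: [11, 19, 27, 36, 70, 77, 84, 97, 98]


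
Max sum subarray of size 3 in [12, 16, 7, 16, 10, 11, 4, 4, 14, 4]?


[0:3]: 35
[1:4]: 39
[2:5]: 33
[3:6]: 37
[4:7]: 25
[5:8]: 19
[6:9]: 22
[7:10]: 22

Max: 39 at [1:4]


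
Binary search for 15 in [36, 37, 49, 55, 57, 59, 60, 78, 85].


Step 1: lo=0, hi=8, mid=4, val=57
Step 2: lo=0, hi=3, mid=1, val=37
Step 3: lo=0, hi=0, mid=0, val=36

Not found


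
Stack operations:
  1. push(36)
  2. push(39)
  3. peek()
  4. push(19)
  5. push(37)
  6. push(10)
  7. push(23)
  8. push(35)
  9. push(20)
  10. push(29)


push(36) -> [36]
push(39) -> [36, 39]
peek()->39
push(19) -> [36, 39, 19]
push(37) -> [36, 39, 19, 37]
push(10) -> [36, 39, 19, 37, 10]
push(23) -> [36, 39, 19, 37, 10, 23]
push(35) -> [36, 39, 19, 37, 10, 23, 35]
push(20) -> [36, 39, 19, 37, 10, 23, 35, 20]
push(29) -> [36, 39, 19, 37, 10, 23, 35, 20, 29]

Final stack: [36, 39, 19, 37, 10, 23, 35, 20, 29]


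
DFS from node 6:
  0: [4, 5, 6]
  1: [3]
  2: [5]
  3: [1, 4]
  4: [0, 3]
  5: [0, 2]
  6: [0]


Visit 6, push [0]
Visit 0, push [5, 4]
Visit 4, push [3]
Visit 3, push [1]
Visit 1, push []
Visit 5, push [2]
Visit 2, push []

DFS order: [6, 0, 4, 3, 1, 5, 2]


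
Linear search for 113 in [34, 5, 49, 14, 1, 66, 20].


i=0: 34!=113
i=1: 5!=113
i=2: 49!=113
i=3: 14!=113
i=4: 1!=113
i=5: 66!=113
i=6: 20!=113

Not found, 7 comps


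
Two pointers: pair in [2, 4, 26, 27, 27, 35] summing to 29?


lo=0(2)+hi=5(35)=37
lo=0(2)+hi=4(27)=29

Yes: 2+27=29


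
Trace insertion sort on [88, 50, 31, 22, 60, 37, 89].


Initial: [88, 50, 31, 22, 60, 37, 89]
Insert 50: [50, 88, 31, 22, 60, 37, 89]
Insert 31: [31, 50, 88, 22, 60, 37, 89]
Insert 22: [22, 31, 50, 88, 60, 37, 89]
Insert 60: [22, 31, 50, 60, 88, 37, 89]
Insert 37: [22, 31, 37, 50, 60, 88, 89]
Insert 89: [22, 31, 37, 50, 60, 88, 89]

Sorted: [22, 31, 37, 50, 60, 88, 89]


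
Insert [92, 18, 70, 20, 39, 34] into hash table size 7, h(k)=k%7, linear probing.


Insert 92: h=1 -> slot 1
Insert 18: h=4 -> slot 4
Insert 70: h=0 -> slot 0
Insert 20: h=6 -> slot 6
Insert 39: h=4, 1 probes -> slot 5
Insert 34: h=6, 3 probes -> slot 2

Table: [70, 92, 34, None, 18, 39, 20]


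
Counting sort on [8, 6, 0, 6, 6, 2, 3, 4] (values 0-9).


Input: [8, 6, 0, 6, 6, 2, 3, 4]
Counts: [1, 0, 1, 1, 1, 0, 3, 0, 1, 0]

Sorted: [0, 2, 3, 4, 6, 6, 6, 8]


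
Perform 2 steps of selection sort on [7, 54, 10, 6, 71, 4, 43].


Initial: [7, 54, 10, 6, 71, 4, 43]
Step 1: min=4 at 5
  Swap: [4, 54, 10, 6, 71, 7, 43]
Step 2: min=6 at 3
  Swap: [4, 6, 10, 54, 71, 7, 43]

After 2 steps: [4, 6, 10, 54, 71, 7, 43]


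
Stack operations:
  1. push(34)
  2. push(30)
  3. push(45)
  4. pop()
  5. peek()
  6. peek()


push(34) -> [34]
push(30) -> [34, 30]
push(45) -> [34, 30, 45]
pop()->45, [34, 30]
peek()->30
peek()->30

Final stack: [34, 30]


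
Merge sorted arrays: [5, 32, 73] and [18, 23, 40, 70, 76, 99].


Take 5 from A
Take 18 from B
Take 23 from B
Take 32 from A
Take 40 from B
Take 70 from B
Take 73 from A

Merged: [5, 18, 23, 32, 40, 70, 73, 76, 99]


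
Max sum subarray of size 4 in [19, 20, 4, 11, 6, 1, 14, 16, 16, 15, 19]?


[0:4]: 54
[1:5]: 41
[2:6]: 22
[3:7]: 32
[4:8]: 37
[5:9]: 47
[6:10]: 61
[7:11]: 66

Max: 66 at [7:11]


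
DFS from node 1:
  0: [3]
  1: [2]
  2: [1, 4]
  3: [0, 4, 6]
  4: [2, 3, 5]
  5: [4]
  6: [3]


Visit 1, push [2]
Visit 2, push [4]
Visit 4, push [5, 3]
Visit 3, push [6, 0]
Visit 0, push []
Visit 6, push []
Visit 5, push []

DFS order: [1, 2, 4, 3, 0, 6, 5]


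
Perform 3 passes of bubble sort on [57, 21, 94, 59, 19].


Initial: [57, 21, 94, 59, 19]
Pass 1: [21, 57, 59, 19, 94] (3 swaps)
Pass 2: [21, 57, 19, 59, 94] (1 swaps)
Pass 3: [21, 19, 57, 59, 94] (1 swaps)

After 3 passes: [21, 19, 57, 59, 94]


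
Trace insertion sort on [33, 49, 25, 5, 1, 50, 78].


Initial: [33, 49, 25, 5, 1, 50, 78]
Insert 49: [33, 49, 25, 5, 1, 50, 78]
Insert 25: [25, 33, 49, 5, 1, 50, 78]
Insert 5: [5, 25, 33, 49, 1, 50, 78]
Insert 1: [1, 5, 25, 33, 49, 50, 78]
Insert 50: [1, 5, 25, 33, 49, 50, 78]
Insert 78: [1, 5, 25, 33, 49, 50, 78]

Sorted: [1, 5, 25, 33, 49, 50, 78]


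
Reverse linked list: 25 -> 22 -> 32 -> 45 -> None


Step 1: curr=25, set curr.next=prev(None) | reversed so far: 25
Step 2: curr=22, set curr.next=prev(25) | reversed so far: 22 -> 25
Step 3: curr=32, set curr.next=prev(22) | reversed so far: 32 -> 22 -> 25
Step 4: curr=45, set curr.next=prev(32) | reversed so far: 45 -> 32 -> 22 -> 25

45 -> 32 -> 22 -> 25 -> None


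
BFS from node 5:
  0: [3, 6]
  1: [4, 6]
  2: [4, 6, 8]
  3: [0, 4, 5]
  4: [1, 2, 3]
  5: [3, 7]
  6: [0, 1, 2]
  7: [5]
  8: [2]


Visit 5, enqueue [3, 7]
Visit 3, enqueue [0, 4]
Visit 7, enqueue []
Visit 0, enqueue [6]
Visit 4, enqueue [1, 2]
Visit 6, enqueue []
Visit 1, enqueue []
Visit 2, enqueue [8]
Visit 8, enqueue []

BFS order: [5, 3, 7, 0, 4, 6, 1, 2, 8]


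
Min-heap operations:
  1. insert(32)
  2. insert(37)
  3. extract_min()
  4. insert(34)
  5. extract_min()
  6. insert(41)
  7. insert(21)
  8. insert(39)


insert(32) -> [32]
insert(37) -> [32, 37]
extract_min()->32, [37]
insert(34) -> [34, 37]
extract_min()->34, [37]
insert(41) -> [37, 41]
insert(21) -> [21, 41, 37]
insert(39) -> [21, 39, 37, 41]

Final heap: [21, 39, 37, 41]


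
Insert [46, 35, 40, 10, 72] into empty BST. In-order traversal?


Insert 46: root
Insert 35: L from 46
Insert 40: L from 46 -> R from 35
Insert 10: L from 46 -> L from 35
Insert 72: R from 46

In-order: [10, 35, 40, 46, 72]


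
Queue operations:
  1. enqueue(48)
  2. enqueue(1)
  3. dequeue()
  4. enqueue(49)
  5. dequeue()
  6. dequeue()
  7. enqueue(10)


enqueue(48) -> [48]
enqueue(1) -> [48, 1]
dequeue()->48, [1]
enqueue(49) -> [1, 49]
dequeue()->1, [49]
dequeue()->49, []
enqueue(10) -> [10]

Final queue: [10]


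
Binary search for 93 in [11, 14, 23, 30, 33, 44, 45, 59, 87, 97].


Step 1: lo=0, hi=9, mid=4, val=33
Step 2: lo=5, hi=9, mid=7, val=59
Step 3: lo=8, hi=9, mid=8, val=87
Step 4: lo=9, hi=9, mid=9, val=97

Not found


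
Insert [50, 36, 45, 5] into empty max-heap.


Insert 50: [50]
Insert 36: [50, 36]
Insert 45: [50, 36, 45]
Insert 5: [50, 36, 45, 5]

Final heap: [50, 36, 45, 5]


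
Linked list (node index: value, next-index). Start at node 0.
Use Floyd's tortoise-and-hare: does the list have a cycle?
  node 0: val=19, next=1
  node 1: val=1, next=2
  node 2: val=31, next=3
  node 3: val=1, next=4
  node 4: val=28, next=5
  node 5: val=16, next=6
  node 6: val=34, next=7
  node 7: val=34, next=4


Floyd's tortoise (slow, +1) and hare (fast, +2):
  init: slow=0, fast=0
  step 1: slow=1, fast=2
  step 2: slow=2, fast=4
  step 3: slow=3, fast=6
  step 4: slow=4, fast=4
  slow == fast at node 4: cycle detected

Cycle: yes


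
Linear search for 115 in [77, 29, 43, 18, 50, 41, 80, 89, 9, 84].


i=0: 77!=115
i=1: 29!=115
i=2: 43!=115
i=3: 18!=115
i=4: 50!=115
i=5: 41!=115
i=6: 80!=115
i=7: 89!=115
i=8: 9!=115
i=9: 84!=115

Not found, 10 comps


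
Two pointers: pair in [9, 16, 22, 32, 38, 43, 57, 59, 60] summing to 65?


lo=0(9)+hi=8(60)=69
lo=0(9)+hi=7(59)=68
lo=0(9)+hi=6(57)=66
lo=0(9)+hi=5(43)=52
lo=1(16)+hi=5(43)=59
lo=2(22)+hi=5(43)=65

Yes: 22+43=65


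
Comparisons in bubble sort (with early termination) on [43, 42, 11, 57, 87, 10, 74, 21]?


Algorithm: bubble sort (with early termination)
Input: [43, 42, 11, 57, 87, 10, 74, 21]
Sorted: [10, 11, 21, 42, 43, 57, 74, 87]

27


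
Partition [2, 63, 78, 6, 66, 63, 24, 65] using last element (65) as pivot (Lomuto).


Pivot: 65
  2 <= 65: advance i (no swap)
  63 <= 65: advance i (no swap)
  6 <= 65: swap -> [2, 63, 6, 78, 66, 63, 24, 65]
  63 <= 65: swap -> [2, 63, 6, 63, 66, 78, 24, 65]
  24 <= 65: swap -> [2, 63, 6, 63, 24, 78, 66, 65]
Place pivot at 5: [2, 63, 6, 63, 24, 65, 66, 78]

Partitioned: [2, 63, 6, 63, 24, 65, 66, 78]


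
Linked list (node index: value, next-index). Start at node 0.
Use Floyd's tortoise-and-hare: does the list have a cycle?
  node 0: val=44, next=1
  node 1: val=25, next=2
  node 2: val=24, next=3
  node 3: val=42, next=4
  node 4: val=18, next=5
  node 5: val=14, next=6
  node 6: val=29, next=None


Floyd's tortoise (slow, +1) and hare (fast, +2):
  init: slow=0, fast=0
  step 1: slow=1, fast=2
  step 2: slow=2, fast=4
  step 3: slow=3, fast=6
  step 4: fast -> None, no cycle

Cycle: no


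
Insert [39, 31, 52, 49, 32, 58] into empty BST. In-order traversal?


Insert 39: root
Insert 31: L from 39
Insert 52: R from 39
Insert 49: R from 39 -> L from 52
Insert 32: L from 39 -> R from 31
Insert 58: R from 39 -> R from 52

In-order: [31, 32, 39, 49, 52, 58]


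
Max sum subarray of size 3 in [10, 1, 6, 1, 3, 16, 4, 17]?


[0:3]: 17
[1:4]: 8
[2:5]: 10
[3:6]: 20
[4:7]: 23
[5:8]: 37

Max: 37 at [5:8]


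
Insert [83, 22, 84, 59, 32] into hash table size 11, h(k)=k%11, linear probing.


Insert 83: h=6 -> slot 6
Insert 22: h=0 -> slot 0
Insert 84: h=7 -> slot 7
Insert 59: h=4 -> slot 4
Insert 32: h=10 -> slot 10

Table: [22, None, None, None, 59, None, 83, 84, None, None, 32]


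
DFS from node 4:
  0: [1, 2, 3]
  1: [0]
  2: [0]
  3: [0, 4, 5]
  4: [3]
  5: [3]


Visit 4, push [3]
Visit 3, push [5, 0]
Visit 0, push [2, 1]
Visit 1, push []
Visit 2, push []
Visit 5, push []

DFS order: [4, 3, 0, 1, 2, 5]


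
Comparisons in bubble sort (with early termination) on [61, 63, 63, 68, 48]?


Algorithm: bubble sort (with early termination)
Input: [61, 63, 63, 68, 48]
Sorted: [48, 61, 63, 63, 68]

10


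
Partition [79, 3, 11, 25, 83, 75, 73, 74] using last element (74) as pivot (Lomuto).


Pivot: 74
  3 <= 74: swap -> [3, 79, 11, 25, 83, 75, 73, 74]
  11 <= 74: swap -> [3, 11, 79, 25, 83, 75, 73, 74]
  25 <= 74: swap -> [3, 11, 25, 79, 83, 75, 73, 74]
  73 <= 74: swap -> [3, 11, 25, 73, 83, 75, 79, 74]
Place pivot at 4: [3, 11, 25, 73, 74, 75, 79, 83]

Partitioned: [3, 11, 25, 73, 74, 75, 79, 83]


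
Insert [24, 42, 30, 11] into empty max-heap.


Insert 24: [24]
Insert 42: [42, 24]
Insert 30: [42, 24, 30]
Insert 11: [42, 24, 30, 11]

Final heap: [42, 24, 30, 11]


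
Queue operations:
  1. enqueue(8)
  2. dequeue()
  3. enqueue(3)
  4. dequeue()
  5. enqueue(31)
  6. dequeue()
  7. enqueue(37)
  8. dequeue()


enqueue(8) -> [8]
dequeue()->8, []
enqueue(3) -> [3]
dequeue()->3, []
enqueue(31) -> [31]
dequeue()->31, []
enqueue(37) -> [37]
dequeue()->37, []

Final queue: []


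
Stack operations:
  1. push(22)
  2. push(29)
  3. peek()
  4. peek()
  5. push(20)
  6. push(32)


push(22) -> [22]
push(29) -> [22, 29]
peek()->29
peek()->29
push(20) -> [22, 29, 20]
push(32) -> [22, 29, 20, 32]

Final stack: [22, 29, 20, 32]


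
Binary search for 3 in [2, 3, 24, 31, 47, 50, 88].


Step 1: lo=0, hi=6, mid=3, val=31
Step 2: lo=0, hi=2, mid=1, val=3

Found at index 1


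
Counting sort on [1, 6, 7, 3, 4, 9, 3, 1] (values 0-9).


Input: [1, 6, 7, 3, 4, 9, 3, 1]
Counts: [0, 2, 0, 2, 1, 0, 1, 1, 0, 1]

Sorted: [1, 1, 3, 3, 4, 6, 7, 9]


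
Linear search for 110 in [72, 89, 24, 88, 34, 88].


i=0: 72!=110
i=1: 89!=110
i=2: 24!=110
i=3: 88!=110
i=4: 34!=110
i=5: 88!=110

Not found, 6 comps


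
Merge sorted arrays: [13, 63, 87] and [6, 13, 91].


Take 6 from B
Take 13 from A
Take 13 from B
Take 63 from A
Take 87 from A

Merged: [6, 13, 13, 63, 87, 91]


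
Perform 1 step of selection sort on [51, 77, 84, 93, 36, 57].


Initial: [51, 77, 84, 93, 36, 57]
Step 1: min=36 at 4
  Swap: [36, 77, 84, 93, 51, 57]

After 1 step: [36, 77, 84, 93, 51, 57]


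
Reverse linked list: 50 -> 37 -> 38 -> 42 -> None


Step 1: curr=50, set curr.next=prev(None) | reversed so far: 50
Step 2: curr=37, set curr.next=prev(50) | reversed so far: 37 -> 50
Step 3: curr=38, set curr.next=prev(37) | reversed so far: 38 -> 37 -> 50
Step 4: curr=42, set curr.next=prev(38) | reversed so far: 42 -> 38 -> 37 -> 50

42 -> 38 -> 37 -> 50 -> None


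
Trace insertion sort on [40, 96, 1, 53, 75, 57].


Initial: [40, 96, 1, 53, 75, 57]
Insert 96: [40, 96, 1, 53, 75, 57]
Insert 1: [1, 40, 96, 53, 75, 57]
Insert 53: [1, 40, 53, 96, 75, 57]
Insert 75: [1, 40, 53, 75, 96, 57]
Insert 57: [1, 40, 53, 57, 75, 96]

Sorted: [1, 40, 53, 57, 75, 96]


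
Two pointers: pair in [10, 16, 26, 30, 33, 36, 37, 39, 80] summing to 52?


lo=0(10)+hi=8(80)=90
lo=0(10)+hi=7(39)=49
lo=1(16)+hi=7(39)=55
lo=1(16)+hi=6(37)=53
lo=1(16)+hi=5(36)=52

Yes: 16+36=52


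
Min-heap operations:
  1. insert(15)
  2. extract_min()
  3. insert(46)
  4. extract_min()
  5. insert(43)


insert(15) -> [15]
extract_min()->15, []
insert(46) -> [46]
extract_min()->46, []
insert(43) -> [43]

Final heap: [43]


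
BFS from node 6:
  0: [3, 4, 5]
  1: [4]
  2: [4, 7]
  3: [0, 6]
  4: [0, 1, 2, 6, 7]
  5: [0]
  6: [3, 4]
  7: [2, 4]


Visit 6, enqueue [3, 4]
Visit 3, enqueue [0]
Visit 4, enqueue [1, 2, 7]
Visit 0, enqueue [5]
Visit 1, enqueue []
Visit 2, enqueue []
Visit 7, enqueue []
Visit 5, enqueue []

BFS order: [6, 3, 4, 0, 1, 2, 7, 5]


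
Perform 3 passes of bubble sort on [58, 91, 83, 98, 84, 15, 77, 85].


Initial: [58, 91, 83, 98, 84, 15, 77, 85]
Pass 1: [58, 83, 91, 84, 15, 77, 85, 98] (5 swaps)
Pass 2: [58, 83, 84, 15, 77, 85, 91, 98] (4 swaps)
Pass 3: [58, 83, 15, 77, 84, 85, 91, 98] (2 swaps)

After 3 passes: [58, 83, 15, 77, 84, 85, 91, 98]


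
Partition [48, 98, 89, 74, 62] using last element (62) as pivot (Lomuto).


Pivot: 62
  48 <= 62: advance i (no swap)
Place pivot at 1: [48, 62, 89, 74, 98]

Partitioned: [48, 62, 89, 74, 98]


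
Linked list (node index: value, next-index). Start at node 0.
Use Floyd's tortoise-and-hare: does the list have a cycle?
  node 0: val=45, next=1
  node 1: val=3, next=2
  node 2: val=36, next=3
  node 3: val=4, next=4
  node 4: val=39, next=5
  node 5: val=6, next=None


Floyd's tortoise (slow, +1) and hare (fast, +2):
  init: slow=0, fast=0
  step 1: slow=1, fast=2
  step 2: slow=2, fast=4
  step 3: fast 4->5->None, no cycle

Cycle: no


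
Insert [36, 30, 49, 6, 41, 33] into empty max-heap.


Insert 36: [36]
Insert 30: [36, 30]
Insert 49: [49, 30, 36]
Insert 6: [49, 30, 36, 6]
Insert 41: [49, 41, 36, 6, 30]
Insert 33: [49, 41, 36, 6, 30, 33]

Final heap: [49, 41, 36, 6, 30, 33]


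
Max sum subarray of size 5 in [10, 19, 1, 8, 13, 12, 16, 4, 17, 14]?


[0:5]: 51
[1:6]: 53
[2:7]: 50
[3:8]: 53
[4:9]: 62
[5:10]: 63

Max: 63 at [5:10]


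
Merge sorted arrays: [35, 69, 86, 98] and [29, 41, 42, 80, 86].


Take 29 from B
Take 35 from A
Take 41 from B
Take 42 from B
Take 69 from A
Take 80 from B
Take 86 from A
Take 86 from B

Merged: [29, 35, 41, 42, 69, 80, 86, 86, 98]


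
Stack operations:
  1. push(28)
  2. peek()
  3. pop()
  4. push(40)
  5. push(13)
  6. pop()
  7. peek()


push(28) -> [28]
peek()->28
pop()->28, []
push(40) -> [40]
push(13) -> [40, 13]
pop()->13, [40]
peek()->40

Final stack: [40]


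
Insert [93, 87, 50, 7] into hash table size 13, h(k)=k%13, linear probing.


Insert 93: h=2 -> slot 2
Insert 87: h=9 -> slot 9
Insert 50: h=11 -> slot 11
Insert 7: h=7 -> slot 7

Table: [None, None, 93, None, None, None, None, 7, None, 87, None, 50, None]


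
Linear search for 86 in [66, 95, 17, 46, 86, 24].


i=0: 66!=86
i=1: 95!=86
i=2: 17!=86
i=3: 46!=86
i=4: 86==86 found!

Found at 4, 5 comps


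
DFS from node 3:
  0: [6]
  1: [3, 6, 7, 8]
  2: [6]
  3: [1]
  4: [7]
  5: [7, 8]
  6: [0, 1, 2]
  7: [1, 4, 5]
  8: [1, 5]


Visit 3, push [1]
Visit 1, push [8, 7, 6]
Visit 6, push [2, 0]
Visit 0, push []
Visit 2, push []
Visit 7, push [5, 4]
Visit 4, push []
Visit 5, push [8]
Visit 8, push []

DFS order: [3, 1, 6, 0, 2, 7, 4, 5, 8]


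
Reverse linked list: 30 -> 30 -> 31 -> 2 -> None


Step 1: curr=30, set curr.next=prev(None) | reversed so far: 30
Step 2: curr=30, set curr.next=prev(30) | reversed so far: 30 -> 30
Step 3: curr=31, set curr.next=prev(30) | reversed so far: 31 -> 30 -> 30
Step 4: curr=2, set curr.next=prev(31) | reversed so far: 2 -> 31 -> 30 -> 30

2 -> 31 -> 30 -> 30 -> None


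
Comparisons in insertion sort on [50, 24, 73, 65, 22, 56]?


Algorithm: insertion sort
Input: [50, 24, 73, 65, 22, 56]
Sorted: [22, 24, 50, 56, 65, 73]

11


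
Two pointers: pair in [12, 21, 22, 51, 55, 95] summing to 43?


lo=0(12)+hi=5(95)=107
lo=0(12)+hi=4(55)=67
lo=0(12)+hi=3(51)=63
lo=0(12)+hi=2(22)=34
lo=1(21)+hi=2(22)=43

Yes: 21+22=43


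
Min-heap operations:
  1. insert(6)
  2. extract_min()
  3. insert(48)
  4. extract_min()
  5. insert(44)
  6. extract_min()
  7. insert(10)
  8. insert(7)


insert(6) -> [6]
extract_min()->6, []
insert(48) -> [48]
extract_min()->48, []
insert(44) -> [44]
extract_min()->44, []
insert(10) -> [10]
insert(7) -> [7, 10]

Final heap: [7, 10]


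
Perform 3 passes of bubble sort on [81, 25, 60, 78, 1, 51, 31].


Initial: [81, 25, 60, 78, 1, 51, 31]
Pass 1: [25, 60, 78, 1, 51, 31, 81] (6 swaps)
Pass 2: [25, 60, 1, 51, 31, 78, 81] (3 swaps)
Pass 3: [25, 1, 51, 31, 60, 78, 81] (3 swaps)

After 3 passes: [25, 1, 51, 31, 60, 78, 81]


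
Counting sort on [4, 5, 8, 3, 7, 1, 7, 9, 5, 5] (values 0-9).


Input: [4, 5, 8, 3, 7, 1, 7, 9, 5, 5]
Counts: [0, 1, 0, 1, 1, 3, 0, 2, 1, 1]

Sorted: [1, 3, 4, 5, 5, 5, 7, 7, 8, 9]


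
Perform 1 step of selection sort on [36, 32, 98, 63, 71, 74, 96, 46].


Initial: [36, 32, 98, 63, 71, 74, 96, 46]
Step 1: min=32 at 1
  Swap: [32, 36, 98, 63, 71, 74, 96, 46]

After 1 step: [32, 36, 98, 63, 71, 74, 96, 46]


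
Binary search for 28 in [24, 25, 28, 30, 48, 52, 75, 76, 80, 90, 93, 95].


Step 1: lo=0, hi=11, mid=5, val=52
Step 2: lo=0, hi=4, mid=2, val=28

Found at index 2


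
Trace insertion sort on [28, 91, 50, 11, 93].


Initial: [28, 91, 50, 11, 93]
Insert 91: [28, 91, 50, 11, 93]
Insert 50: [28, 50, 91, 11, 93]
Insert 11: [11, 28, 50, 91, 93]
Insert 93: [11, 28, 50, 91, 93]

Sorted: [11, 28, 50, 91, 93]


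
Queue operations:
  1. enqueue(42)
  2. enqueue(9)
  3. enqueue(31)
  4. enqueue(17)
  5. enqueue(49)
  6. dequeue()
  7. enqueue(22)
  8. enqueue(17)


enqueue(42) -> [42]
enqueue(9) -> [42, 9]
enqueue(31) -> [42, 9, 31]
enqueue(17) -> [42, 9, 31, 17]
enqueue(49) -> [42, 9, 31, 17, 49]
dequeue()->42, [9, 31, 17, 49]
enqueue(22) -> [9, 31, 17, 49, 22]
enqueue(17) -> [9, 31, 17, 49, 22, 17]

Final queue: [9, 31, 17, 49, 22, 17]


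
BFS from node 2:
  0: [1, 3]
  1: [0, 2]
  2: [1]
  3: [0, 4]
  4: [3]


Visit 2, enqueue [1]
Visit 1, enqueue [0]
Visit 0, enqueue [3]
Visit 3, enqueue [4]
Visit 4, enqueue []

BFS order: [2, 1, 0, 3, 4]


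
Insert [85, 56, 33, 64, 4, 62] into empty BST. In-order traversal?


Insert 85: root
Insert 56: L from 85
Insert 33: L from 85 -> L from 56
Insert 64: L from 85 -> R from 56
Insert 4: L from 85 -> L from 56 -> L from 33
Insert 62: L from 85 -> R from 56 -> L from 64

In-order: [4, 33, 56, 62, 64, 85]


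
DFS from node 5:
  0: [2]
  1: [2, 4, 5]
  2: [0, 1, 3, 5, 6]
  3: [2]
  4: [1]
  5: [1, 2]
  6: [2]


Visit 5, push [2, 1]
Visit 1, push [4, 2]
Visit 2, push [6, 3, 0]
Visit 0, push []
Visit 3, push []
Visit 6, push []
Visit 4, push []

DFS order: [5, 1, 2, 0, 3, 6, 4]


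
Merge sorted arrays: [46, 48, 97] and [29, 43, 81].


Take 29 from B
Take 43 from B
Take 46 from A
Take 48 from A
Take 81 from B

Merged: [29, 43, 46, 48, 81, 97]


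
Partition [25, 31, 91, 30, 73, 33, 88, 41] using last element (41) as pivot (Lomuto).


Pivot: 41
  25 <= 41: advance i (no swap)
  31 <= 41: advance i (no swap)
  30 <= 41: swap -> [25, 31, 30, 91, 73, 33, 88, 41]
  33 <= 41: swap -> [25, 31, 30, 33, 73, 91, 88, 41]
Place pivot at 4: [25, 31, 30, 33, 41, 91, 88, 73]

Partitioned: [25, 31, 30, 33, 41, 91, 88, 73]


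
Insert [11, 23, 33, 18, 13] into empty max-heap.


Insert 11: [11]
Insert 23: [23, 11]
Insert 33: [33, 11, 23]
Insert 18: [33, 18, 23, 11]
Insert 13: [33, 18, 23, 11, 13]

Final heap: [33, 18, 23, 11, 13]


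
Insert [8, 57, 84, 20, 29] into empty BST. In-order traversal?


Insert 8: root
Insert 57: R from 8
Insert 84: R from 8 -> R from 57
Insert 20: R from 8 -> L from 57
Insert 29: R from 8 -> L from 57 -> R from 20

In-order: [8, 20, 29, 57, 84]


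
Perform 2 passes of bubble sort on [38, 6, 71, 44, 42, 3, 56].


Initial: [38, 6, 71, 44, 42, 3, 56]
Pass 1: [6, 38, 44, 42, 3, 56, 71] (5 swaps)
Pass 2: [6, 38, 42, 3, 44, 56, 71] (2 swaps)

After 2 passes: [6, 38, 42, 3, 44, 56, 71]


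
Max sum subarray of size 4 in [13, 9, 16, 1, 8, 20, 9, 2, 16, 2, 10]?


[0:4]: 39
[1:5]: 34
[2:6]: 45
[3:7]: 38
[4:8]: 39
[5:9]: 47
[6:10]: 29
[7:11]: 30

Max: 47 at [5:9]


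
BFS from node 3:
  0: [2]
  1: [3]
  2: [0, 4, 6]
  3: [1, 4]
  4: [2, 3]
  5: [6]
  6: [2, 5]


Visit 3, enqueue [1, 4]
Visit 1, enqueue []
Visit 4, enqueue [2]
Visit 2, enqueue [0, 6]
Visit 0, enqueue []
Visit 6, enqueue [5]
Visit 5, enqueue []

BFS order: [3, 1, 4, 2, 0, 6, 5]
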